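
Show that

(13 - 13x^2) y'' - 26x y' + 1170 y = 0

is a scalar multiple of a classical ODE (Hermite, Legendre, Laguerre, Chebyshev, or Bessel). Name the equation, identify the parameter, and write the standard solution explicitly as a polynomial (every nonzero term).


All three coefficients share the factor 13; dividing through by 13 gives  (1 - x^2) y'' - 2x y' + 90 y = 0.
This matches the Legendre equation (1 - x^2) y'' - 2x y' + n(n+1) y = 0 (note the -2x y' term) with n(n+1) = 90, so n = 9; the polynomial solution is P_9(x).
With y = sum_k a_k x^k, matching x^k gives (k+2)(k+1) a_{k+2} = [k(k+1) - n(n+1)] a_k = (k - 9)(k + 10) a_k. The right side vanishes at k = 9, so the series with the parity of 9 terminates at degree 9.
Standard normalization (P_n(1) = 1): leading coefficient (2n)!/(2^n (n!)^2) = 6402373705728000/(512*131681894400) = 12155/128, so a_9 = 12155/128. Work downward with a_k = (k+1)(k+2) a_{k+2} / ((k - 9)(k + 10)):
  a_7 = (8)(9)(12155/128) / ((7 - 9)(7 + 10)) = (109395/16)/(-34) = -6435/32
  a_5 = (6)(7)(-6435/32) / ((5 - 9)(5 + 10)) = (-135135/16)/(-60) = 9009/64
  a_3 = (4)(5)(9009/64) / ((3 - 9)(3 + 10)) = (45045/16)/(-78) = -1155/32
  a_1 = (2)(3)(-1155/32) / ((1 - 9)(1 + 10)) = (-3465/16)/(-88) = 315/128
Hence P_9(x) = 12155 x^9/128 - 6435 x^7/32 + 9009 x^5/64 - 1155 x^3/32 + 315 x/128.

P_9(x); series = 12155 x^9/128 - 6435 x^7/32 + 9009 x^5/64 - 1155 x^3/32 + 315 x/128


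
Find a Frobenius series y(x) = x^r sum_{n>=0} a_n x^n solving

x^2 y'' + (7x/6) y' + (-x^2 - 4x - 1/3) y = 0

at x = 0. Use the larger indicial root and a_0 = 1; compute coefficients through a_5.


Write in Frobenius form y'' + (p(x)/x) y' + (q(x)/x^2) y = 0:
  p(x) = 7/6,  q(x) = -x^2 - 4x - 1/3.
Indicial equation: r(r-1) + (7/6) r + (-1/3) = 0 -> roots r_1 = 1/2, r_2 = -2/3.
Take r = r_1 = 1/2. Let y(x) = x^r sum_{n>=0} a_n x^n with a_0 = 1.
Substitute y = x^r sum a_n x^n and match x^{r+n}. The recurrence is
  D(n) a_n - 4 a_{n-1} - 1 a_{n-2} = 0,  where D(n) = (r+n)(r+n-1) + (7/6)(r+n) + (-1/3).
  a_n = [4 a_{n-1} + 1 a_{n-2}] / D(n).
Since the indicial polynomial factors as (r - r_1)(r - r_2), D(n) = (r_1 + n - r_1)(r_1 + n - r_2) = n(n + 7/6).
Evaluating step by step (a_0 = 1):
  n = 1: D(1) = 1(1 + 7/6) = 13/6; numerator = 4(1) = 4; a_1 = (4)/(13/6) = 24/13
  n = 2: D(2) = 2(2 + 7/6) = 19/3; numerator = 4(24/13) + 1(1) = 109/13; a_2 = (109/13)/(19/3) = 327/247
  n = 3: D(3) = 3(3 + 7/6) = 25/2; numerator = 4(327/247) + 1(24/13) = 1764/247; a_3 = (1764/247)/(25/2) = 3528/6175
  n = 4: D(4) = 4(4 + 7/6) = 62/3; numerator = 4(3528/6175) + 1(327/247) = 1173/325; a_4 = (1173/325)/(62/3) = 3519/20150
  n = 5: D(5) = 5(5 + 7/6) = 185/6; numerator = 4(3519/20150) + 1(3528/6175) = 48618/38285; a_5 = (48618/38285)/(185/6) = 7884/191425

r = 1/2; a_0 = 1; a_1 = 24/13; a_2 = 327/247; a_3 = 3528/6175; a_4 = 3519/20150; a_5 = 7884/191425


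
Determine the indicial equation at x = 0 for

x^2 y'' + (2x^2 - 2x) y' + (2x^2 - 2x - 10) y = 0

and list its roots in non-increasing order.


Divide by x^2 to reach normal form y'' + P_1(x) y' + P_2(x) y = 0 with P_1(x) = 2 - 2/x and P_2(x) = 2 - 2/x - 10/x^2.
x = 0 is a singular point because the y'-coefficient 2 - 2/x has a pole at x = 0 and the y-coefficient 2 - 2/x - 10/x^2 has a pole at x = 0.
It is a regular singular point because x P_1(x) = p(x) = 2x - 2 and x^2 P_2(x) = q(x) = 2x^2 - 2x - 10 are polynomials, hence analytic at x = 0.
p(0) = -2,  q(0) = -10.
Indicial equation: r(r-1) + p(0) r + q(0) = 0, i.e. r^2 + (p(0) - 1) r + q(0) = 0, i.e. r^2 - 3 r - 10 = 0.
Discriminant: (-3)^2 - 4(-10) = 49, so r = (3 ± 7)/2.
Solving: r_1 = 5, r_2 = -2.

indicial: r^2 - 3 r - 10 = 0; roots r_1 = 5, r_2 = -2


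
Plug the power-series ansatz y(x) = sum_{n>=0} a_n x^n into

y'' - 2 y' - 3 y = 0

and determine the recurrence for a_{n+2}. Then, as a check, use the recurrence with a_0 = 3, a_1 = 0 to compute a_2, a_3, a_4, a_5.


Substitute y = sum_n a_n x^n.
y''(x) has coefficient (n+2)(n+1) a_{n+2} at x^n;
-2 y'(x) has coefficient -2 (n+1) a_{n+1} at x^n;
-3 y(x) has coefficient -3 a_n at x^n.
Matching x^n: (n+2)(n+1) a_{n+2} - 2 (n+1) a_{n+1} - 3 a_n = 0.
Thus a_{n+2} = [2 (n+1) a_{n+1} + 3 a_n] / ((n+1)(n+2)).

Check with a_0 = 3, a_1 = 0 (apply the recurrence for n = 0, 1, 2, 3): a_0 = 3, a_1 = 0, a_2 = 9/2, a_3 = 3, a_4 = 21/8, a_5 = 3/2.

a_(n+2) = [2 (n+1) a_(n+1) + 3 a_n] / ((n+1)(n+2)); check: a_0 = 3, a_1 = 0, a_2 = 9/2, a_3 = 3, a_4 = 21/8, a_5 = 3/2


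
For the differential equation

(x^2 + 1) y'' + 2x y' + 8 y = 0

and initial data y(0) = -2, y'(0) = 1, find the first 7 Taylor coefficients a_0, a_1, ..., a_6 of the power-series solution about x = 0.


Ansatz: y(x) = sum_{n>=0} a_n x^n, so y'(x) = sum_{n>=1} n a_n x^(n-1) and y''(x) = sum_{n>=2} n(n-1) a_n x^(n-2).
Substitute into P(x) y'' + Q(x) y' + R(x) y = 0 with P(x) = x^2 + 1, Q(x) = 2x, R(x) = 8, and match powers of x.
Initial conditions: a_0 = -2, a_1 = 1.
Setting the coefficient of each power of x to zero and solving order by order (substituting the coefficients already found):
  x^0: 2 a_2 + 8 a_0 = 0  ->  2 a_2 = -8 a_0 = 16  ->  a_2 = 8
  x^1: 6 a_3 + 10 a_1 = 0  ->  6 a_3 = -10 a_1 = -10  ->  a_3 = -5/3
  x^2: 12 a_4 + 14 a_2 = 0  ->  12 a_4 = -14 a_2 = -112  ->  a_4 = -28/3
  x^3: 20 a_5 + 20 a_3 = 0  ->  20 a_5 = -20 a_3 = 100/3  ->  a_5 = 5/3
  x^4: 30 a_6 + 28 a_4 = 0  ->  30 a_6 = -28 a_4 = 784/3  ->  a_6 = 392/45
Truncated series: y(x) = -2 + x + 8 x^2 - (5/3) x^3 - (28/3) x^4 + (5/3) x^5 + (392/45) x^6 + O(x^7).

a_0 = -2; a_1 = 1; a_2 = 8; a_3 = -5/3; a_4 = -28/3; a_5 = 5/3; a_6 = 392/45


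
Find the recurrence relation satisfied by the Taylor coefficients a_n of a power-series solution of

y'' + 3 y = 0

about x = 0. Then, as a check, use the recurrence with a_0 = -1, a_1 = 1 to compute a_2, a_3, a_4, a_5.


Substitute y = sum_n a_n x^n into y'' + (const) y = 0.
y''(x) = sum_{n>=0} (n+2)(n+1) a_{n+2} x^n.
The ODE becomes sum_n [(n+2)(n+1) a_{n+2} + 3 a_n] x^n = 0.
Setting each coefficient to zero gives the recurrence:
  (n+2)(n+1) a_{n+2} + 3 a_n = 0,
  a_{n+2} = -3 / ((n+1)(n+2)) a_n.

Check with a_0 = -1, a_1 = 1 (apply the recurrence for n = 0, 1, 2, 3): a_0 = -1, a_1 = 1, a_2 = 3/2, a_3 = -1/2, a_4 = -3/8, a_5 = 3/40.

a_{n+2} = -3/((n+1)(n+2)) * a_n; check: a_0 = -1, a_1 = 1, a_2 = 3/2, a_3 = -1/2, a_4 = -3/8, a_5 = 3/40


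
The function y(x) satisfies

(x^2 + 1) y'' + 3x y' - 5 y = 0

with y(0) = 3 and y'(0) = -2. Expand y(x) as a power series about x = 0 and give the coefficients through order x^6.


Ansatz: y(x) = sum_{n>=0} a_n x^n, so y'(x) = sum_{n>=1} n a_n x^(n-1) and y''(x) = sum_{n>=2} n(n-1) a_n x^(n-2).
Substitute into P(x) y'' + Q(x) y' + R(x) y = 0 with P(x) = x^2 + 1, Q(x) = 3x, R(x) = -5, and match powers of x.
Initial conditions: a_0 = 3, a_1 = -2.
Setting the coefficient of each power of x to zero and solving order by order (substituting the coefficients already found):
  x^0: 2 a_2 - 5 a_0 = 0  ->  2 a_2 = 5 a_0 = 15  ->  a_2 = 15/2
  x^1: 6 a_3 - 2 a_1 = 0  ->  6 a_3 = 2 a_1 = -4  ->  a_3 = -2/3
  x^2: 12 a_4 + 3 a_2 = 0  ->  12 a_4 = -3 a_2 = -45/2  ->  a_4 = -15/8
  x^3: 20 a_5 + 10 a_3 = 0  ->  20 a_5 = -10 a_3 = 20/3  ->  a_5 = 1/3
  x^4: 30 a_6 + 19 a_4 = 0  ->  30 a_6 = -19 a_4 = 285/8  ->  a_6 = 19/16
Truncated series: y(x) = 3 - 2 x + (15/2) x^2 - (2/3) x^3 - (15/8) x^4 + (1/3) x^5 + (19/16) x^6 + O(x^7).

a_0 = 3; a_1 = -2; a_2 = 15/2; a_3 = -2/3; a_4 = -15/8; a_5 = 1/3; a_6 = 19/16


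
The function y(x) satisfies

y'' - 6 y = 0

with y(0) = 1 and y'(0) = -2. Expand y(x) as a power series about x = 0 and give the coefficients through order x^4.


Ansatz: y(x) = sum_{n>=0} a_n x^n, so y'(x) = sum_{n>=1} n a_n x^(n-1) and y''(x) = sum_{n>=2} n(n-1) a_n x^(n-2).
Substitute into P(x) y'' + Q(x) y' + R(x) y = 0 with P(x) = 1, Q(x) = 0, R(x) = -6, and match powers of x.
Initial conditions: a_0 = 1, a_1 = -2.
Setting the coefficient of each power of x to zero and solving order by order (substituting the coefficients already found):
  x^0: 2 a_2 - 6 a_0 = 0  ->  2 a_2 = 6 a_0 = 6  ->  a_2 = 3
  x^1: 6 a_3 - 6 a_1 = 0  ->  6 a_3 = 6 a_1 = -12  ->  a_3 = -2
  x^2: 12 a_4 - 6 a_2 = 0  ->  12 a_4 = 6 a_2 = 18  ->  a_4 = 3/2
Truncated series: y(x) = 1 - 2 x + 3 x^2 - 2 x^3 + (3/2) x^4 + O(x^5).

a_0 = 1; a_1 = -2; a_2 = 3; a_3 = -2; a_4 = 3/2


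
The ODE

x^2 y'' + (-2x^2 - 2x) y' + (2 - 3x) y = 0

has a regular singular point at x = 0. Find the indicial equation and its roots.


Divide by x^2 to reach normal form y'' + P_1(x) y' + P_2(x) y = 0 with P_1(x) = -2 - 2/x and P_2(x) = -3/x + 2/x^2.
x = 0 is a singular point because the y'-coefficient -2 - 2/x has a pole at x = 0 and the y-coefficient -3/x + 2/x^2 has a pole at x = 0.
It is a regular singular point because x P_1(x) = p(x) = -2x - 2 and x^2 P_2(x) = q(x) = 2 - 3x are polynomials, hence analytic at x = 0.
p(0) = -2,  q(0) = 2.
Indicial equation: r(r-1) + p(0) r + q(0) = 0, i.e. r^2 + (p(0) - 1) r + q(0) = 0, i.e. r^2 - 3 r + 2 = 0.
Discriminant: (-3)^2 - 4(2) = 1, so r = (3 ± 1)/2.
Solving: r_1 = 2, r_2 = 1.

indicial: r^2 - 3 r + 2 = 0; roots r_1 = 2, r_2 = 1


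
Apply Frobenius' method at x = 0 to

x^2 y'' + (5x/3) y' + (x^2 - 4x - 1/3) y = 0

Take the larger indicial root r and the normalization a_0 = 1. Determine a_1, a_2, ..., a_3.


Write in Frobenius form y'' + (p(x)/x) y' + (q(x)/x^2) y = 0:
  p(x) = 5/3,  q(x) = x^2 - 4x - 1/3.
Indicial equation: r(r-1) + (5/3) r + (-1/3) = 0 -> roots r_1 = 1/3, r_2 = -1.
Take r = r_1 = 1/3. Let y(x) = x^r sum_{n>=0} a_n x^n with a_0 = 1.
Substitute y = x^r sum a_n x^n and match x^{r+n}. The recurrence is
  D(n) a_n - 4 a_{n-1} + 1 a_{n-2} = 0,  where D(n) = (r+n)(r+n-1) + (5/3)(r+n) + (-1/3).
  a_n = [4 a_{n-1} - 1 a_{n-2}] / D(n).
Since the indicial polynomial factors as (r - r_1)(r - r_2), D(n) = (r_1 + n - r_1)(r_1 + n - r_2) = n(n + 4/3).
Evaluating step by step (a_0 = 1):
  n = 1: D(1) = 1(1 + 4/3) = 7/3; numerator = 4(1) = 4; a_1 = (4)/(7/3) = 12/7
  n = 2: D(2) = 2(2 + 4/3) = 20/3; numerator = 4(12/7) - 1(1) = 41/7; a_2 = (41/7)/(20/3) = 123/140
  n = 3: D(3) = 3(3 + 4/3) = 13; numerator = 4(123/140) - 1(12/7) = 9/5; a_3 = (9/5)/(13) = 9/65

r = 1/3; a_0 = 1; a_1 = 12/7; a_2 = 123/140; a_3 = 9/65


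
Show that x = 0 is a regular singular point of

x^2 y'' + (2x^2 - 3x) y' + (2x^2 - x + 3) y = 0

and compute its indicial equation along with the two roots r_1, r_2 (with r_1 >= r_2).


Divide by x^2 to reach normal form y'' + P_1(x) y' + P_2(x) y = 0 with P_1(x) = 2 - 3/x and P_2(x) = 2 - 1/x + 3/x^2.
x = 0 is a singular point because the y'-coefficient 2 - 3/x has a pole at x = 0 and the y-coefficient 2 - 1/x + 3/x^2 has a pole at x = 0.
It is a regular singular point because x P_1(x) = p(x) = 2x - 3 and x^2 P_2(x) = q(x) = 2x^2 - x + 3 are polynomials, hence analytic at x = 0.
p(0) = -3,  q(0) = 3.
Indicial equation: r(r-1) + p(0) r + q(0) = 0, i.e. r^2 + (p(0) - 1) r + q(0) = 0, i.e. r^2 - 4 r + 3 = 0.
Discriminant: (-4)^2 - 4(3) = 4, so r = (4 ± 2)/2.
Solving: r_1 = 3, r_2 = 1.

indicial: r^2 - 4 r + 3 = 0; roots r_1 = 3, r_2 = 1


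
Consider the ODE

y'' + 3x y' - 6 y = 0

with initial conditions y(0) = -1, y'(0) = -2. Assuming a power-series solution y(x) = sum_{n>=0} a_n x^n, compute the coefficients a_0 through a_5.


Ansatz: y(x) = sum_{n>=0} a_n x^n, so y'(x) = sum_{n>=1} n a_n x^(n-1) and y''(x) = sum_{n>=2} n(n-1) a_n x^(n-2).
Substitute into P(x) y'' + Q(x) y' + R(x) y = 0 with P(x) = 1, Q(x) = 3x, R(x) = -6, and match powers of x.
Initial conditions: a_0 = -1, a_1 = -2.
Setting the coefficient of each power of x to zero and solving order by order (substituting the coefficients already found):
  x^0: 2 a_2 - 6 a_0 = 0  ->  2 a_2 = 6 a_0 = -6  ->  a_2 = -3
  x^1: 6 a_3 - 3 a_1 = 0  ->  6 a_3 = 3 a_1 = -6  ->  a_3 = -1
  x^2: 12 a_4 = 0  ->  a_4 = 0
  x^3: 20 a_5 + 3 a_3 = 0  ->  20 a_5 = -3 a_3 = 3  ->  a_5 = 3/20
Truncated series: y(x) = -1 - 2 x - 3 x^2 - x^3 + (3/20) x^5 + O(x^6).

a_0 = -1; a_1 = -2; a_2 = -3; a_3 = -1; a_4 = 0; a_5 = 3/20


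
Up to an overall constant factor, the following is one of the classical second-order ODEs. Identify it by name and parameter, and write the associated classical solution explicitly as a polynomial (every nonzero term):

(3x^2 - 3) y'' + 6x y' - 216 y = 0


All three coefficients share the factor -3; dividing through by -3 gives  (1 - x^2) y'' - 2x y' + 72 y = 0.
This matches the Legendre equation (1 - x^2) y'' - 2x y' + n(n+1) y = 0 (note the -2x y' term) with n(n+1) = 72, so n = 8; the polynomial solution is P_8(x).
With y = sum_k a_k x^k, matching x^k gives (k+2)(k+1) a_{k+2} = [k(k+1) - n(n+1)] a_k = (k - 8)(k + 9) a_k. The right side vanishes at k = 8, so the series with the parity of 8 terminates at degree 8.
Standard normalization (P_n(1) = 1): leading coefficient (2n)!/(2^n (n!)^2) = 20922789888000/(256*1625702400) = 6435/128, so a_8 = 6435/128. Work downward with a_k = (k+1)(k+2) a_{k+2} / ((k - 8)(k + 9)):
  a_6 = (7)(8)(6435/128) / ((6 - 8)(6 + 9)) = (45045/16)/(-30) = -3003/32
  a_4 = (5)(6)(-3003/32) / ((4 - 8)(4 + 9)) = (-45045/16)/(-52) = 3465/64
  a_2 = (3)(4)(3465/64) / ((2 - 8)(2 + 9)) = (10395/16)/(-66) = -315/32
  a_0 = (1)(2)(-315/32) / ((0 - 8)(0 + 9)) = (-315/16)/(-72) = 35/128
Hence P_8(x) = 6435 x^8/128 - 3003 x^6/32 + 3465 x^4/64 - 315 x^2/32 + 35/128.

P_8(x); series = 6435 x^8/128 - 3003 x^6/32 + 3465 x^4/64 - 315 x^2/32 + 35/128


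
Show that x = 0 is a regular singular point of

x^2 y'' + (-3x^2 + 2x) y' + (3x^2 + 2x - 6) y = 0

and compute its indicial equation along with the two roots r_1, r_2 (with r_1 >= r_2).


Divide by x^2 to reach normal form y'' + P_1(x) y' + P_2(x) y = 0 with P_1(x) = -3 + 2/x and P_2(x) = 3 + 2/x - 6/x^2.
x = 0 is a singular point because the y'-coefficient -3 + 2/x has a pole at x = 0 and the y-coefficient 3 + 2/x - 6/x^2 has a pole at x = 0.
It is a regular singular point because x P_1(x) = p(x) = 2 - 3x and x^2 P_2(x) = q(x) = 3x^2 + 2x - 6 are polynomials, hence analytic at x = 0.
p(0) = 2,  q(0) = -6.
Indicial equation: r(r-1) + p(0) r + q(0) = 0, i.e. r^2 + (p(0) - 1) r + q(0) = 0, i.e. r^2 + 1 r - 6 = 0.
Discriminant: (1)^2 - 4(-6) = 25, so r = (-1 ± 5)/2.
Solving: r_1 = 2, r_2 = -3.

indicial: r^2 + 1 r - 6 = 0; roots r_1 = 2, r_2 = -3


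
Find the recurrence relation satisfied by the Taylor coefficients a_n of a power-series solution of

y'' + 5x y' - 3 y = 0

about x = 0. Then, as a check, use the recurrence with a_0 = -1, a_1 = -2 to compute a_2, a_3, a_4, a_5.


Substitute y = sum_n a_n x^n.
y''(x) has coefficient (n+2)(n+1) a_{n+2} at x^n;
5 x y'(x) has coefficient 5 n a_n at x^n (shift);
-3 y(x) has coefficient -3 a_n at x^n.
Matching x^n: (n+2)(n+1) a_{n+2} + (5n - 3) a_n = 0.
Thus a_{n+2} = (-5n + 3) / ((n+1)(n+2)) * a_n.

Check with a_0 = -1, a_1 = -2 (apply the recurrence for n = 0, 1, 2, 3): a_0 = -1, a_1 = -2, a_2 = -3/2, a_3 = 2/3, a_4 = 7/8, a_5 = -2/5.

a_(n+2) = (-5n + 3) / ((n+1)(n+2)) * a_n; check: a_0 = -1, a_1 = -2, a_2 = -3/2, a_3 = 2/3, a_4 = 7/8, a_5 = -2/5


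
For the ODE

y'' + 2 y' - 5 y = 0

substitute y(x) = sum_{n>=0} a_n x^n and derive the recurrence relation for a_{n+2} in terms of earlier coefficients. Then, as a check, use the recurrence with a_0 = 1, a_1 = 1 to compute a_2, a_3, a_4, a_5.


Substitute y = sum_n a_n x^n.
y''(x) has coefficient (n+2)(n+1) a_{n+2} at x^n;
2 y'(x) has coefficient 2 (n+1) a_{n+1} at x^n;
-5 y(x) has coefficient -5 a_n at x^n.
Matching x^n: (n+2)(n+1) a_{n+2} + 2 (n+1) a_{n+1} - 5 a_n = 0.
Thus a_{n+2} = [-2 (n+1) a_{n+1} + 5 a_n] / ((n+1)(n+2)).

Check with a_0 = 1, a_1 = 1 (apply the recurrence for n = 0, 1, 2, 3): a_0 = 1, a_1 = 1, a_2 = 3/2, a_3 = -1/6, a_4 = 17/24, a_5 = -13/40.

a_(n+2) = [-2 (n+1) a_(n+1) + 5 a_n] / ((n+1)(n+2)); check: a_0 = 1, a_1 = 1, a_2 = 3/2, a_3 = -1/6, a_4 = 17/24, a_5 = -13/40


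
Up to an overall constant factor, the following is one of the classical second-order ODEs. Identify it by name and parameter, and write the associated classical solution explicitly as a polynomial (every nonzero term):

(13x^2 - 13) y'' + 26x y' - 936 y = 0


All three coefficients share the factor -13; dividing through by -13 gives  (1 - x^2) y'' - 2x y' + 72 y = 0.
This matches the Legendre equation (1 - x^2) y'' - 2x y' + n(n+1) y = 0 (note the -2x y' term) with n(n+1) = 72, so n = 8; the polynomial solution is P_8(x).
With y = sum_k a_k x^k, matching x^k gives (k+2)(k+1) a_{k+2} = [k(k+1) - n(n+1)] a_k = (k - 8)(k + 9) a_k. The right side vanishes at k = 8, so the series with the parity of 8 terminates at degree 8.
Standard normalization (P_n(1) = 1): leading coefficient (2n)!/(2^n (n!)^2) = 20922789888000/(256*1625702400) = 6435/128, so a_8 = 6435/128. Work downward with a_k = (k+1)(k+2) a_{k+2} / ((k - 8)(k + 9)):
  a_6 = (7)(8)(6435/128) / ((6 - 8)(6 + 9)) = (45045/16)/(-30) = -3003/32
  a_4 = (5)(6)(-3003/32) / ((4 - 8)(4 + 9)) = (-45045/16)/(-52) = 3465/64
  a_2 = (3)(4)(3465/64) / ((2 - 8)(2 + 9)) = (10395/16)/(-66) = -315/32
  a_0 = (1)(2)(-315/32) / ((0 - 8)(0 + 9)) = (-315/16)/(-72) = 35/128
Hence P_8(x) = 6435 x^8/128 - 3003 x^6/32 + 3465 x^4/64 - 315 x^2/32 + 35/128.

P_8(x); series = 6435 x^8/128 - 3003 x^6/32 + 3465 x^4/64 - 315 x^2/32 + 35/128


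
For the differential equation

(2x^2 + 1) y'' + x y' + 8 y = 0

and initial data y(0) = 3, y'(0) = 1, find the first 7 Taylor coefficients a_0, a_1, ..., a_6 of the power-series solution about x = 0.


Ansatz: y(x) = sum_{n>=0} a_n x^n, so y'(x) = sum_{n>=1} n a_n x^(n-1) and y''(x) = sum_{n>=2} n(n-1) a_n x^(n-2).
Substitute into P(x) y'' + Q(x) y' + R(x) y = 0 with P(x) = 2x^2 + 1, Q(x) = x, R(x) = 8, and match powers of x.
Initial conditions: a_0 = 3, a_1 = 1.
Setting the coefficient of each power of x to zero and solving order by order (substituting the coefficients already found):
  x^0: 2 a_2 + 8 a_0 = 0  ->  2 a_2 = -8 a_0 = -24  ->  a_2 = -12
  x^1: 6 a_3 + 9 a_1 = 0  ->  6 a_3 = -9 a_1 = -9  ->  a_3 = -3/2
  x^2: 12 a_4 + 14 a_2 = 0  ->  12 a_4 = -14 a_2 = 168  ->  a_4 = 14
  x^3: 20 a_5 + 23 a_3 = 0  ->  20 a_5 = -23 a_3 = 69/2  ->  a_5 = 69/40
  x^4: 30 a_6 + 36 a_4 = 0  ->  30 a_6 = -36 a_4 = -504  ->  a_6 = -84/5
Truncated series: y(x) = 3 + x - 12 x^2 - (3/2) x^3 + 14 x^4 + (69/40) x^5 - (84/5) x^6 + O(x^7).

a_0 = 3; a_1 = 1; a_2 = -12; a_3 = -3/2; a_4 = 14; a_5 = 69/40; a_6 = -84/5


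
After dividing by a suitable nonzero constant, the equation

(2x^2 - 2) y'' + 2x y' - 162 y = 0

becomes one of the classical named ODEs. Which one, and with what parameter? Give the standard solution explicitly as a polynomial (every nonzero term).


All three coefficients share the factor -2; dividing through by -2 gives  (1 - x^2) y'' - x y' + 81 y = 0.
This matches the Chebyshev equation (1 - x^2) y'' - x y' + n^2 y = 0 (note the -x y' term, not -2x y') with n^2 = 81, so n = 9; the polynomial solution is T_9(x).
With y = sum_k a_k x^k, matching x^k gives (k+2)(k+1) a_{k+2} = (k^2 - n^2) a_k = (k - 9)(k + 9) a_k. The right side vanishes at k = 9, so the series with the parity of 9 terminates at degree 9.
Standard normalization: leading coefficient of T_n is 2^(n-1), so a_9 = 2^8 = 256. Work downward with a_k = (k+1)(k+2) a_{k+2} / ((k - 9)(k + 9)):
  a_7 = (8)(9)(256) / ((7 - 9)(7 + 9)) = 18432/(-32) = -576
  a_5 = (6)(7)(-576) / ((5 - 9)(5 + 9)) = -24192/(-56) = 432
  a_3 = (4)(5)(432) / ((3 - 9)(3 + 9)) = 8640/(-72) = -120
  a_1 = (2)(3)(-120) / ((1 - 9)(1 + 9)) = -720/(-80) = 9
Hence T_9(x) = 256 x^9 - 576 x^7 + 432 x^5 - 120 x^3 + 9 x.

T_9(x); series = 256 x^9 - 576 x^7 + 432 x^5 - 120 x^3 + 9 x


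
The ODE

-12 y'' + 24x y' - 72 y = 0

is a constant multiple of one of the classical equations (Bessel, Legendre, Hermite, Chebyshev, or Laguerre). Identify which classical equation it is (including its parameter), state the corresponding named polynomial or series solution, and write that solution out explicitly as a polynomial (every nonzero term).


All three coefficients share the factor -12; dividing through by -12 gives  y'' - 2x y' + 6 y = 0.
This matches the Hermite equation y'' - 2x y' + 2n y = 0 with 2n = 6, so n = 3; the polynomial solution is H_3(x).
With y = sum_k a_k x^k, matching x^k gives (k+2)(k+1) a_{k+2} = 2(k - n) a_k = 2(k - 3) a_k. The right side vanishes at k = 3, so the series with the parity of 3 terminates at degree 3.
Standard normalization: leading coefficient of H_n is 2^n, so a_3 = 2^3 = 8. Work downward with a_k = (k+1)(k+2) a_{k+2} / (2(k - n)):
  a_1 = (2)(3)(8) / (2(1 - 3)) = 48/(-4) = -12
Hence H_3(x) = 8 x^3 - 12 x.

H_3(x); series = 8 x^3 - 12 x


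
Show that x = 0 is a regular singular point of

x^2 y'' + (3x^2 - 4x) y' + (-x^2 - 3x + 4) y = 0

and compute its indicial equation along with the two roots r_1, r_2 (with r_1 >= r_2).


Divide by x^2 to reach normal form y'' + P_1(x) y' + P_2(x) y = 0 with P_1(x) = 3 - 4/x and P_2(x) = -1 - 3/x + 4/x^2.
x = 0 is a singular point because the y'-coefficient 3 - 4/x has a pole at x = 0 and the y-coefficient -1 - 3/x + 4/x^2 has a pole at x = 0.
It is a regular singular point because x P_1(x) = p(x) = 3x - 4 and x^2 P_2(x) = q(x) = -x^2 - 3x + 4 are polynomials, hence analytic at x = 0.
p(0) = -4,  q(0) = 4.
Indicial equation: r(r-1) + p(0) r + q(0) = 0, i.e. r^2 + (p(0) - 1) r + q(0) = 0, i.e. r^2 - 5 r + 4 = 0.
Discriminant: (-5)^2 - 4(4) = 9, so r = (5 ± 3)/2.
Solving: r_1 = 4, r_2 = 1.

indicial: r^2 - 5 r + 4 = 0; roots r_1 = 4, r_2 = 1


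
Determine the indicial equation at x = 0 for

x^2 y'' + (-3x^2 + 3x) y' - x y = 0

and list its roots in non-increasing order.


Divide by x^2 to reach normal form y'' + P_1(x) y' + P_2(x) y = 0 with P_1(x) = -3 + 3/x and P_2(x) = -1/x.
x = 0 is a singular point because the y'-coefficient -3 + 3/x has a pole at x = 0 and the y-coefficient -1/x has a pole at x = 0.
It is a regular singular point because x P_1(x) = p(x) = 3 - 3x and x^2 P_2(x) = q(x) = -x are polynomials, hence analytic at x = 0.
p(0) = 3,  q(0) = 0.
Indicial equation: r(r-1) + p(0) r + q(0) = 0, i.e. r^2 + (p(0) - 1) r + q(0) = 0, i.e. r^2 + 2 r = 0.
Discriminant: (2)^2 - 4(0) = 4, so r = (-2 ± 2)/2.
Solving: r_1 = 0, r_2 = -2.

indicial: r^2 + 2 r = 0; roots r_1 = 0, r_2 = -2


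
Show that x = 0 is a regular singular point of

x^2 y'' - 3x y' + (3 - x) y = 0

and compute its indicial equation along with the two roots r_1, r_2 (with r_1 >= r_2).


Divide by x^2 to reach normal form y'' + P_1(x) y' + P_2(x) y = 0 with P_1(x) = -3/x and P_2(x) = -1/x + 3/x^2.
x = 0 is a singular point because the y'-coefficient -3/x has a pole at x = 0 and the y-coefficient -1/x + 3/x^2 has a pole at x = 0.
It is a regular singular point because x P_1(x) = p(x) = -3 and x^2 P_2(x) = q(x) = 3 - x are polynomials, hence analytic at x = 0.
p(0) = -3,  q(0) = 3.
Indicial equation: r(r-1) + p(0) r + q(0) = 0, i.e. r^2 + (p(0) - 1) r + q(0) = 0, i.e. r^2 - 4 r + 3 = 0.
Discriminant: (-4)^2 - 4(3) = 4, so r = (4 ± 2)/2.
Solving: r_1 = 3, r_2 = 1.

indicial: r^2 - 4 r + 3 = 0; roots r_1 = 3, r_2 = 1


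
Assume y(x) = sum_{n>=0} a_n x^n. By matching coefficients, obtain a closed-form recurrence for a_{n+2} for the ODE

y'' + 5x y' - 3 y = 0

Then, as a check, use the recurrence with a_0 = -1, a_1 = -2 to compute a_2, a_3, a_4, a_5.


Substitute y = sum_n a_n x^n.
y''(x) has coefficient (n+2)(n+1) a_{n+2} at x^n;
5 x y'(x) has coefficient 5 n a_n at x^n (shift);
-3 y(x) has coefficient -3 a_n at x^n.
Matching x^n: (n+2)(n+1) a_{n+2} + (5n - 3) a_n = 0.
Thus a_{n+2} = (-5n + 3) / ((n+1)(n+2)) * a_n.

Check with a_0 = -1, a_1 = -2 (apply the recurrence for n = 0, 1, 2, 3): a_0 = -1, a_1 = -2, a_2 = -3/2, a_3 = 2/3, a_4 = 7/8, a_5 = -2/5.

a_(n+2) = (-5n + 3) / ((n+1)(n+2)) * a_n; check: a_0 = -1, a_1 = -2, a_2 = -3/2, a_3 = 2/3, a_4 = 7/8, a_5 = -2/5


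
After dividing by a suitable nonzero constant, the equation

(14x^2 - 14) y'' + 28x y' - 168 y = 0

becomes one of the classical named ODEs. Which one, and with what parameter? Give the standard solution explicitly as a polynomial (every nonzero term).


All three coefficients share the factor -14; dividing through by -14 gives  (1 - x^2) y'' - 2x y' + 12 y = 0.
This matches the Legendre equation (1 - x^2) y'' - 2x y' + n(n+1) y = 0 (note the -2x y' term) with n(n+1) = 12, so n = 3; the polynomial solution is P_3(x).
With y = sum_k a_k x^k, matching x^k gives (k+2)(k+1) a_{k+2} = [k(k+1) - n(n+1)] a_k = (k - 3)(k + 4) a_k. The right side vanishes at k = 3, so the series with the parity of 3 terminates at degree 3.
Standard normalization (P_n(1) = 1): leading coefficient (2n)!/(2^n (n!)^2) = 720/(8*36) = 5/2, so a_3 = 5/2. Work downward with a_k = (k+1)(k+2) a_{k+2} / ((k - 3)(k + 4)):
  a_1 = (2)(3)(5/2) / ((1 - 3)(1 + 4)) = 15/(-10) = -3/2
Hence P_3(x) = 5 x^3/2 - 3 x/2.

P_3(x); series = 5 x^3/2 - 3 x/2


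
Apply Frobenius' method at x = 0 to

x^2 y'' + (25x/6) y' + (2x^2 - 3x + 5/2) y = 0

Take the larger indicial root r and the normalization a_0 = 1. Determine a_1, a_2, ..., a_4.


Write in Frobenius form y'' + (p(x)/x) y' + (q(x)/x^2) y = 0:
  p(x) = 25/6,  q(x) = 2x^2 - 3x + 5/2.
Indicial equation: r(r-1) + (25/6) r + (5/2) = 0 -> roots r_1 = -3/2, r_2 = -5/3.
Take r = r_1 = -3/2. Let y(x) = x^r sum_{n>=0} a_n x^n with a_0 = 1.
Substitute y = x^r sum a_n x^n and match x^{r+n}. The recurrence is
  D(n) a_n - 3 a_{n-1} + 2 a_{n-2} = 0,  where D(n) = (r+n)(r+n-1) + (25/6)(r+n) + (5/2).
  a_n = [3 a_{n-1} - 2 a_{n-2}] / D(n).
Since the indicial polynomial factors as (r - r_1)(r - r_2), D(n) = (r_1 + n - r_1)(r_1 + n - r_2) = n(n + 1/6).
Evaluating step by step (a_0 = 1):
  n = 1: D(1) = 1(1 + 1/6) = 7/6; numerator = 3(1) = 3; a_1 = (3)/(7/6) = 18/7
  n = 2: D(2) = 2(2 + 1/6) = 13/3; numerator = 3(18/7) - 2(1) = 40/7; a_2 = (40/7)/(13/3) = 120/91
  n = 3: D(3) = 3(3 + 1/6) = 19/2; numerator = 3(120/91) - 2(18/7) = -108/91; a_3 = (-108/91)/(19/2) = -216/1729
  n = 4: D(4) = 4(4 + 1/6) = 50/3; numerator = 3(-216/1729) - 2(120/91) = -744/247; a_4 = (-744/247)/(50/3) = -1116/6175

r = -3/2; a_0 = 1; a_1 = 18/7; a_2 = 120/91; a_3 = -216/1729; a_4 = -1116/6175


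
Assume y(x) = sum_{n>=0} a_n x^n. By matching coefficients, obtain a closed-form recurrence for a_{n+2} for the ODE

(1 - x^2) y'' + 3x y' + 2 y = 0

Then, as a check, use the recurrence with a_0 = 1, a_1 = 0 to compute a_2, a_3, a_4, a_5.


Substitute y = sum_n a_n x^n.
(1 - 1 x^2) y'' contributes (n+2)(n+1) a_{n+2} - n(n-1) a_n at x^n.
3 x y'(x) contributes 3 n a_n at x^n.
2 y(x) contributes 2 a_n at x^n.
Matching x^n: (n+2)(n+1) a_{n+2} + (-n(n-1) + 3 n + 2) a_n = 0.
Thus a_{n+2} = (n(n-1) - 3 n - 2) / ((n+1)(n+2)) * a_n.

Check with a_0 = 1, a_1 = 0 (apply the recurrence for n = 0, 1, 2, 3): a_0 = 1, a_1 = 0, a_2 = -1, a_3 = 0, a_4 = 1/2, a_5 = 0.

a_(n+2) = (n(n-1) - 3 n - 2) / ((n+1)(n+2)) * a_n; check: a_0 = 1, a_1 = 0, a_2 = -1, a_3 = 0, a_4 = 1/2, a_5 = 0


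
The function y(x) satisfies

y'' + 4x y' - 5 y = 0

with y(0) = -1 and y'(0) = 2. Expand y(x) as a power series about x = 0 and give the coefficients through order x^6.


Ansatz: y(x) = sum_{n>=0} a_n x^n, so y'(x) = sum_{n>=1} n a_n x^(n-1) and y''(x) = sum_{n>=2} n(n-1) a_n x^(n-2).
Substitute into P(x) y'' + Q(x) y' + R(x) y = 0 with P(x) = 1, Q(x) = 4x, R(x) = -5, and match powers of x.
Initial conditions: a_0 = -1, a_1 = 2.
Setting the coefficient of each power of x to zero and solving order by order (substituting the coefficients already found):
  x^0: 2 a_2 - 5 a_0 = 0  ->  2 a_2 = 5 a_0 = -5  ->  a_2 = -5/2
  x^1: 6 a_3 - a_1 = 0  ->  6 a_3 = a_1 = 2  ->  a_3 = 1/3
  x^2: 12 a_4 + 3 a_2 = 0  ->  12 a_4 = -3 a_2 = 15/2  ->  a_4 = 5/8
  x^3: 20 a_5 + 7 a_3 = 0  ->  20 a_5 = -7 a_3 = -7/3  ->  a_5 = -7/60
  x^4: 30 a_6 + 11 a_4 = 0  ->  30 a_6 = -11 a_4 = -55/8  ->  a_6 = -11/48
Truncated series: y(x) = -1 + 2 x - (5/2) x^2 + (1/3) x^3 + (5/8) x^4 - (7/60) x^5 - (11/48) x^6 + O(x^7).

a_0 = -1; a_1 = 2; a_2 = -5/2; a_3 = 1/3; a_4 = 5/8; a_5 = -7/60; a_6 = -11/48


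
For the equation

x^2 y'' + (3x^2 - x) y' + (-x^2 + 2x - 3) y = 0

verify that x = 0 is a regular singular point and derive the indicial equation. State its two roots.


Divide by x^2 to reach normal form y'' + P_1(x) y' + P_2(x) y = 0 with P_1(x) = 3 - 1/x and P_2(x) = -1 + 2/x - 3/x^2.
x = 0 is a singular point because the y'-coefficient 3 - 1/x has a pole at x = 0 and the y-coefficient -1 + 2/x - 3/x^2 has a pole at x = 0.
It is a regular singular point because x P_1(x) = p(x) = 3x - 1 and x^2 P_2(x) = q(x) = -x^2 + 2x - 3 are polynomials, hence analytic at x = 0.
p(0) = -1,  q(0) = -3.
Indicial equation: r(r-1) + p(0) r + q(0) = 0, i.e. r^2 + (p(0) - 1) r + q(0) = 0, i.e. r^2 - 2 r - 3 = 0.
Discriminant: (-2)^2 - 4(-3) = 16, so r = (2 ± 4)/2.
Solving: r_1 = 3, r_2 = -1.

indicial: r^2 - 2 r - 3 = 0; roots r_1 = 3, r_2 = -1


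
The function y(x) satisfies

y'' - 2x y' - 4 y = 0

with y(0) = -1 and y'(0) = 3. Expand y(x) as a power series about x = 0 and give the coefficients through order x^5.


Ansatz: y(x) = sum_{n>=0} a_n x^n, so y'(x) = sum_{n>=1} n a_n x^(n-1) and y''(x) = sum_{n>=2} n(n-1) a_n x^(n-2).
Substitute into P(x) y'' + Q(x) y' + R(x) y = 0 with P(x) = 1, Q(x) = -2x, R(x) = -4, and match powers of x.
Initial conditions: a_0 = -1, a_1 = 3.
Setting the coefficient of each power of x to zero and solving order by order (substituting the coefficients already found):
  x^0: 2 a_2 - 4 a_0 = 0  ->  2 a_2 = 4 a_0 = -4  ->  a_2 = -2
  x^1: 6 a_3 - 6 a_1 = 0  ->  6 a_3 = 6 a_1 = 18  ->  a_3 = 3
  x^2: 12 a_4 - 8 a_2 = 0  ->  12 a_4 = 8 a_2 = -16  ->  a_4 = -4/3
  x^3: 20 a_5 - 10 a_3 = 0  ->  20 a_5 = 10 a_3 = 30  ->  a_5 = 3/2
Truncated series: y(x) = -1 + 3 x - 2 x^2 + 3 x^3 - (4/3) x^4 + (3/2) x^5 + O(x^6).

a_0 = -1; a_1 = 3; a_2 = -2; a_3 = 3; a_4 = -4/3; a_5 = 3/2


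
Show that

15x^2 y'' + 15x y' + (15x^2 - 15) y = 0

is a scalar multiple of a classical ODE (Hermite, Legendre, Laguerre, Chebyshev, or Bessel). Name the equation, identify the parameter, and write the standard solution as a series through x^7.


All three coefficients share the factor 15; dividing through by 15 gives  x^2 y'' + x y' + (x^2 - 1) y = 0.
This matches the Bessel equation x^2 y'' + x y' + (x^2 - nu^2) y = 0 with nu^2 = 1, so nu = 1; the solution bounded at x = 0 is J_1(x).
Frobenius at x = 0: indicial roots ±nu; for r = nu the recurrence k(k + 2nu) c_k = -c_{k-2} gives the standard series J_nu(x) = sum_{k>=0} (-1)^k / (k! (k+nu)!) (x/2)^(2k+nu). Evaluate the first 4 terms:
  k = 0: (-1)^0 / (0! * 1! * 2^1) x^1 = 1/(1*1*2) x^1 = (1/2) x^1
  k = 1: (-1)^1 / (1! * 2! * 2^3) x^3 = -1/(1*2*8) x^3 = (-1/16) x^3
  k = 2: (-1)^2 / (2! * 3! * 2^5) x^5 = 1/(2*6*32) x^5 = (1/384) x^5
  k = 3: (-1)^3 / (3! * 4! * 2^7) x^7 = -1/(6*24*128) x^7 = (-1/18432) x^7
Hence J_1(x) = -x^7/18432 + x^5/384 - x^3/16 + x/2 + ....

J_1(x); series = -x^7/18432 + x^5/384 - x^3/16 + x/2


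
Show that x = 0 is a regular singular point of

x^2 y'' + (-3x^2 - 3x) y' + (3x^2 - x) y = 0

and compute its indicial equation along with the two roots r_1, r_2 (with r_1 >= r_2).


Divide by x^2 to reach normal form y'' + P_1(x) y' + P_2(x) y = 0 with P_1(x) = -3 - 3/x and P_2(x) = 3 - 1/x.
x = 0 is a singular point because the y'-coefficient -3 - 3/x has a pole at x = 0 and the y-coefficient 3 - 1/x has a pole at x = 0.
It is a regular singular point because x P_1(x) = p(x) = -3x - 3 and x^2 P_2(x) = q(x) = 3x^2 - x are polynomials, hence analytic at x = 0.
p(0) = -3,  q(0) = 0.
Indicial equation: r(r-1) + p(0) r + q(0) = 0, i.e. r^2 + (p(0) - 1) r + q(0) = 0, i.e. r^2 - 4 r = 0.
Discriminant: (-4)^2 - 4(0) = 16, so r = (4 ± 4)/2.
Solving: r_1 = 4, r_2 = 0.

indicial: r^2 - 4 r = 0; roots r_1 = 4, r_2 = 0


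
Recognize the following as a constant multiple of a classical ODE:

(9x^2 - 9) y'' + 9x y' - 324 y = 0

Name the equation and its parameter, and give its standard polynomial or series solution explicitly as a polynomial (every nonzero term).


All three coefficients share the factor -9; dividing through by -9 gives  (1 - x^2) y'' - x y' + 36 y = 0.
This matches the Chebyshev equation (1 - x^2) y'' - x y' + n^2 y = 0 (note the -x y' term, not -2x y') with n^2 = 36, so n = 6; the polynomial solution is T_6(x).
With y = sum_k a_k x^k, matching x^k gives (k+2)(k+1) a_{k+2} = (k^2 - n^2) a_k = (k - 6)(k + 6) a_k. The right side vanishes at k = 6, so the series with the parity of 6 terminates at degree 6.
Standard normalization: leading coefficient of T_n is 2^(n-1), so a_6 = 2^5 = 32. Work downward with a_k = (k+1)(k+2) a_{k+2} / ((k - 6)(k + 6)):
  a_4 = (5)(6)(32) / ((4 - 6)(4 + 6)) = 960/(-20) = -48
  a_2 = (3)(4)(-48) / ((2 - 6)(2 + 6)) = -576/(-32) = 18
  a_0 = (1)(2)(18) / ((0 - 6)(0 + 6)) = 36/(-36) = -1
Hence T_6(x) = 32 x^6 - 48 x^4 + 18 x^2 - 1.

T_6(x); series = 32 x^6 - 48 x^4 + 18 x^2 - 1


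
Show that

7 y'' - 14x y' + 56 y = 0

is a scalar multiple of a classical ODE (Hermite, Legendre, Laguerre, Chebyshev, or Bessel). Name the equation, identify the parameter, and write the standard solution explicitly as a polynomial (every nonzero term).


All three coefficients share the factor 7; dividing through by 7 gives  y'' - 2x y' + 8 y = 0.
This matches the Hermite equation y'' - 2x y' + 2n y = 0 with 2n = 8, so n = 4; the polynomial solution is H_4(x).
With y = sum_k a_k x^k, matching x^k gives (k+2)(k+1) a_{k+2} = 2(k - n) a_k = 2(k - 4) a_k. The right side vanishes at k = 4, so the series with the parity of 4 terminates at degree 4.
Standard normalization: leading coefficient of H_n is 2^n, so a_4 = 2^4 = 16. Work downward with a_k = (k+1)(k+2) a_{k+2} / (2(k - n)):
  a_2 = (3)(4)(16) / (2(2 - 4)) = 192/(-4) = -48
  a_0 = (1)(2)(-48) / (2(0 - 4)) = -96/(-8) = 12
Hence H_4(x) = 16 x^4 - 48 x^2 + 12.

H_4(x); series = 16 x^4 - 48 x^2 + 12


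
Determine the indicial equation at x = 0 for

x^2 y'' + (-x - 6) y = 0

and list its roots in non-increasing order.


Divide by x^2 to reach normal form y'' + P_1(x) y' + P_2(x) y = 0 with P_1(x) = 0 and P_2(x) = -1/x - 6/x^2.
x = 0 is a singular point because the y-coefficient -1/x - 6/x^2 has a pole at x = 0.
It is a regular singular point because x P_1(x) = p(x) = 0 and x^2 P_2(x) = q(x) = -x - 6 are polynomials, hence analytic at x = 0.
p(0) = 0,  q(0) = -6.
Indicial equation: r(r-1) + p(0) r + q(0) = 0, i.e. r^2 + (p(0) - 1) r + q(0) = 0, i.e. r^2 - 1 r - 6 = 0.
Discriminant: (-1)^2 - 4(-6) = 25, so r = (1 ± 5)/2.
Solving: r_1 = 3, r_2 = -2.

indicial: r^2 - 1 r - 6 = 0; roots r_1 = 3, r_2 = -2


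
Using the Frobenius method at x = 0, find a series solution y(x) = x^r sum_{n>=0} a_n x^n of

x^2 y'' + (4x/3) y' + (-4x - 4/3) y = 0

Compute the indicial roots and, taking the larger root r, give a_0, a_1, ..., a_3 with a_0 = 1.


Write in Frobenius form y'' + (p(x)/x) y' + (q(x)/x^2) y = 0:
  p(x) = 4/3,  q(x) = -4x - 4/3.
Indicial equation: r(r-1) + (4/3) r + (-4/3) = 0 -> roots r_1 = 1, r_2 = -4/3.
Take r = r_1 = 1. Let y(x) = x^r sum_{n>=0} a_n x^n with a_0 = 1.
Substitute y = x^r sum a_n x^n and match x^{r+n}. The recurrence is
  D(n) a_n - 4 a_{n-1} = 0,  where D(n) = (r+n)(r+n-1) + (4/3)(r+n) + (-4/3).
  a_n = 4 / D(n) * a_{n-1}.
Since the indicial polynomial factors as (r - r_1)(r - r_2), D(n) = (r_1 + n - r_1)(r_1 + n - r_2) = n(n + 7/3).
Evaluating step by step (a_0 = 1):
  n = 1: D(1) = 1(1 + 7/3) = 10/3; numerator = 4(1) = 4; a_1 = (4)/(10/3) = 6/5
  n = 2: D(2) = 2(2 + 7/3) = 26/3; numerator = 4(6/5) = 24/5; a_2 = (24/5)/(26/3) = 36/65
  n = 3: D(3) = 3(3 + 7/3) = 16; numerator = 4(36/65) = 144/65; a_3 = (144/65)/(16) = 9/65

r = 1; a_0 = 1; a_1 = 6/5; a_2 = 36/65; a_3 = 9/65


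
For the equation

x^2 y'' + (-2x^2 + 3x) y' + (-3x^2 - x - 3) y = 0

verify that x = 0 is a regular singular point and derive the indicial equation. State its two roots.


Divide by x^2 to reach normal form y'' + P_1(x) y' + P_2(x) y = 0 with P_1(x) = -2 + 3/x and P_2(x) = -3 - 1/x - 3/x^2.
x = 0 is a singular point because the y'-coefficient -2 + 3/x has a pole at x = 0 and the y-coefficient -3 - 1/x - 3/x^2 has a pole at x = 0.
It is a regular singular point because x P_1(x) = p(x) = 3 - 2x and x^2 P_2(x) = q(x) = -3x^2 - x - 3 are polynomials, hence analytic at x = 0.
p(0) = 3,  q(0) = -3.
Indicial equation: r(r-1) + p(0) r + q(0) = 0, i.e. r^2 + (p(0) - 1) r + q(0) = 0, i.e. r^2 + 2 r - 3 = 0.
Discriminant: (2)^2 - 4(-3) = 16, so r = (-2 ± 4)/2.
Solving: r_1 = 1, r_2 = -3.

indicial: r^2 + 2 r - 3 = 0; roots r_1 = 1, r_2 = -3


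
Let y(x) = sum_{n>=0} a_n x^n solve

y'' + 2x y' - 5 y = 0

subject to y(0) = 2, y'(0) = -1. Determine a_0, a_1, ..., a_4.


Ansatz: y(x) = sum_{n>=0} a_n x^n, so y'(x) = sum_{n>=1} n a_n x^(n-1) and y''(x) = sum_{n>=2} n(n-1) a_n x^(n-2).
Substitute into P(x) y'' + Q(x) y' + R(x) y = 0 with P(x) = 1, Q(x) = 2x, R(x) = -5, and match powers of x.
Initial conditions: a_0 = 2, a_1 = -1.
Setting the coefficient of each power of x to zero and solving order by order (substituting the coefficients already found):
  x^0: 2 a_2 - 5 a_0 = 0  ->  2 a_2 = 5 a_0 = 10  ->  a_2 = 5
  x^1: 6 a_3 - 3 a_1 = 0  ->  6 a_3 = 3 a_1 = -3  ->  a_3 = -1/2
  x^2: 12 a_4 - a_2 = 0  ->  12 a_4 = a_2 = 5  ->  a_4 = 5/12
Truncated series: y(x) = 2 - x + 5 x^2 - (1/2) x^3 + (5/12) x^4 + O(x^5).

a_0 = 2; a_1 = -1; a_2 = 5; a_3 = -1/2; a_4 = 5/12


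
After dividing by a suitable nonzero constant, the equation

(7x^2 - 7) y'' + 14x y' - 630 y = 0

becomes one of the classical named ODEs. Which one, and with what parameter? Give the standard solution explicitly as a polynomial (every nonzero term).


All three coefficients share the factor -7; dividing through by -7 gives  (1 - x^2) y'' - 2x y' + 90 y = 0.
This matches the Legendre equation (1 - x^2) y'' - 2x y' + n(n+1) y = 0 (note the -2x y' term) with n(n+1) = 90, so n = 9; the polynomial solution is P_9(x).
With y = sum_k a_k x^k, matching x^k gives (k+2)(k+1) a_{k+2} = [k(k+1) - n(n+1)] a_k = (k - 9)(k + 10) a_k. The right side vanishes at k = 9, so the series with the parity of 9 terminates at degree 9.
Standard normalization (P_n(1) = 1): leading coefficient (2n)!/(2^n (n!)^2) = 6402373705728000/(512*131681894400) = 12155/128, so a_9 = 12155/128. Work downward with a_k = (k+1)(k+2) a_{k+2} / ((k - 9)(k + 10)):
  a_7 = (8)(9)(12155/128) / ((7 - 9)(7 + 10)) = (109395/16)/(-34) = -6435/32
  a_5 = (6)(7)(-6435/32) / ((5 - 9)(5 + 10)) = (-135135/16)/(-60) = 9009/64
  a_3 = (4)(5)(9009/64) / ((3 - 9)(3 + 10)) = (45045/16)/(-78) = -1155/32
  a_1 = (2)(3)(-1155/32) / ((1 - 9)(1 + 10)) = (-3465/16)/(-88) = 315/128
Hence P_9(x) = 12155 x^9/128 - 6435 x^7/32 + 9009 x^5/64 - 1155 x^3/32 + 315 x/128.

P_9(x); series = 12155 x^9/128 - 6435 x^7/32 + 9009 x^5/64 - 1155 x^3/32 + 315 x/128


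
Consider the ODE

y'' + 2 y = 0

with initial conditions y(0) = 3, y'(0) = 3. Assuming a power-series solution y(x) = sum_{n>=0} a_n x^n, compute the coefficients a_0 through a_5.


Ansatz: y(x) = sum_{n>=0} a_n x^n, so y'(x) = sum_{n>=1} n a_n x^(n-1) and y''(x) = sum_{n>=2} n(n-1) a_n x^(n-2).
Substitute into P(x) y'' + Q(x) y' + R(x) y = 0 with P(x) = 1, Q(x) = 0, R(x) = 2, and match powers of x.
Initial conditions: a_0 = 3, a_1 = 3.
Setting the coefficient of each power of x to zero and solving order by order (substituting the coefficients already found):
  x^0: 2 a_2 + 2 a_0 = 0  ->  2 a_2 = -2 a_0 = -6  ->  a_2 = -3
  x^1: 6 a_3 + 2 a_1 = 0  ->  6 a_3 = -2 a_1 = -6  ->  a_3 = -1
  x^2: 12 a_4 + 2 a_2 = 0  ->  12 a_4 = -2 a_2 = 6  ->  a_4 = 1/2
  x^3: 20 a_5 + 2 a_3 = 0  ->  20 a_5 = -2 a_3 = 2  ->  a_5 = 1/10
Truncated series: y(x) = 3 + 3 x - 3 x^2 - x^3 + (1/2) x^4 + (1/10) x^5 + O(x^6).

a_0 = 3; a_1 = 3; a_2 = -3; a_3 = -1; a_4 = 1/2; a_5 = 1/10


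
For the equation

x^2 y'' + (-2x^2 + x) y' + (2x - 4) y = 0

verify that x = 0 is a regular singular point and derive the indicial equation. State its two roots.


Divide by x^2 to reach normal form y'' + P_1(x) y' + P_2(x) y = 0 with P_1(x) = -2 + 1/x and P_2(x) = 2/x - 4/x^2.
x = 0 is a singular point because the y'-coefficient -2 + 1/x has a pole at x = 0 and the y-coefficient 2/x - 4/x^2 has a pole at x = 0.
It is a regular singular point because x P_1(x) = p(x) = 1 - 2x and x^2 P_2(x) = q(x) = 2x - 4 are polynomials, hence analytic at x = 0.
p(0) = 1,  q(0) = -4.
Indicial equation: r(r-1) + p(0) r + q(0) = 0, i.e. r^2 + (p(0) - 1) r + q(0) = 0, i.e. r^2 - 4 = 0.
Discriminant: (0)^2 - 4(-4) = 16, so r = (0 ± 4)/2.
Solving: r_1 = 2, r_2 = -2.

indicial: r^2 - 4 = 0; roots r_1 = 2, r_2 = -2
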